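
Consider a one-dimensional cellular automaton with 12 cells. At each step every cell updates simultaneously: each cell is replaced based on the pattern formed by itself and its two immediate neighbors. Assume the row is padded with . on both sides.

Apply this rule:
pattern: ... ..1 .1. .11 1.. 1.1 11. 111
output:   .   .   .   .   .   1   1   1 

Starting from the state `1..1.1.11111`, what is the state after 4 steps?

....1.1.1111
.....1.1.111
......1.1.11
.......1.1.1

.......1.1.1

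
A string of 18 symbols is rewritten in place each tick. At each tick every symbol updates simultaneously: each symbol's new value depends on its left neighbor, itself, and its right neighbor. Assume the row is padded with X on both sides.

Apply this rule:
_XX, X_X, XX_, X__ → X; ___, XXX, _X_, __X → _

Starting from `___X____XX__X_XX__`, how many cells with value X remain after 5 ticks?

tick 1: X___X___XXX__XXXX_
tick 2: XX___X__X_XX_X__XX
tick 3: _XX___X__XXXX_X_X_
tick 4: XXXX___X_X__XX_X_X
tick 5: ___XX___X_X_XXX_XX
count of X: 9

9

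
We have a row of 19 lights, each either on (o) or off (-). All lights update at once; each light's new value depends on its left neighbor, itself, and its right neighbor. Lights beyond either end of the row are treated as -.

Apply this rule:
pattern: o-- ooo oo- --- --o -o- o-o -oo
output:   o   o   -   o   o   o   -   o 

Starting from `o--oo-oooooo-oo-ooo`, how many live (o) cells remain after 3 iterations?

13

iteration 1: oooo--ooooo--o--oo-
iteration 2: ooo-oooooo-oooooo-o
iteration 3: oo--ooooo--ooooo--o
count of o: 13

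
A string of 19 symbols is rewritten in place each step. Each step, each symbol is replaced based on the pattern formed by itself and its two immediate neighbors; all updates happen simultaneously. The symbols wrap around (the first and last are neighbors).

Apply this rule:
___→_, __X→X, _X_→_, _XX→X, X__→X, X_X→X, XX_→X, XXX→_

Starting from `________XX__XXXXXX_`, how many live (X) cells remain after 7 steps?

8

_______XXXXXX____XX
X_____XX____XX__XXX
XX___XXXX__XXXXXX__
XXX_XX__XXXX____XXX
__XXXXXXX__XX__XX__
_XX_____XXXXXXXXXX_
XXXX___XX________XX
count of X: 8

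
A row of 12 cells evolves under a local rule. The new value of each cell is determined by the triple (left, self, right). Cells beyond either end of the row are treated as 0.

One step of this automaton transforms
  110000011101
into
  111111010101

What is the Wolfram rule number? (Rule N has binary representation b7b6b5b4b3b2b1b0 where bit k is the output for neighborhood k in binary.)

position 8: 111 → 0  (bit 7 = 0)
position 1: 110 → 1  (bit 6 = 1)
position 10: 101 → 0  (bit 5 = 0)
position 2: 100 → 1  (bit 4 = 1)
position 0: 011 → 1  (bit 3 = 1)
position 11: 010 → 1  (bit 2 = 1)
position 6: 001 → 0  (bit 1 = 0)
position 3: 000 → 1  (bit 0 = 1)
bits b7..b0 = 01011101 = 93

93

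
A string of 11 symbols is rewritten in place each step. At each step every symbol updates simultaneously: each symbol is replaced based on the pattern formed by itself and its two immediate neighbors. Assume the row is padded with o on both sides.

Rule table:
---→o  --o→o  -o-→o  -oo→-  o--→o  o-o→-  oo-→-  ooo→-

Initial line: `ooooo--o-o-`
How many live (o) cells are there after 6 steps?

5

-----ooo-o-
ooooo----o-
-----ooooo-
ooooo------
-----oooooo
ooooo------
count of o: 5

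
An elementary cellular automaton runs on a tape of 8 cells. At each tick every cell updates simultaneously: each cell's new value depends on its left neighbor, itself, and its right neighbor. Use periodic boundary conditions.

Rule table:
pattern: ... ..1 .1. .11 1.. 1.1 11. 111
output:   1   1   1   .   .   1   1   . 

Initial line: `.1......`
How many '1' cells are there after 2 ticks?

11.11111
.11.....
count of 1: 2

2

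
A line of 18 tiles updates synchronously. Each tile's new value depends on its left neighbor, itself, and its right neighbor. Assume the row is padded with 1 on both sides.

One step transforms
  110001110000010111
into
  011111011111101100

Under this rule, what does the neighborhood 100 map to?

1

At position 2 the neighborhood is 100; the next row has 1 there.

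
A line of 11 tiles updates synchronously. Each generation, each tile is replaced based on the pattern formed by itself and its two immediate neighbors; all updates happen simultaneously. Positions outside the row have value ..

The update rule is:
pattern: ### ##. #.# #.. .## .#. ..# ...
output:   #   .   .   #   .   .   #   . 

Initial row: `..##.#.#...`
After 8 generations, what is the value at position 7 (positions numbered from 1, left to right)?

.

.#......#..
#.#....#.#.
...#..#...#
..#.##.#.#.
.#........#
#.#......#.
...#....#.#
..#.#..#...
position 7 holds .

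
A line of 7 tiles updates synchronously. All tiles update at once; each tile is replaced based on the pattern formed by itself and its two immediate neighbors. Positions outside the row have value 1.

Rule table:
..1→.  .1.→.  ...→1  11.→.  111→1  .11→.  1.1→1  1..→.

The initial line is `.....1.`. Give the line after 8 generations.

generation 1: .111..1
generation 2: 1.1....
generation 3: .1..11.
generation 4: 1.....1
generation 5: ..111..
generation 6: ...1...
generation 7: .1...1.
generation 8: 1..1..1

1..1..1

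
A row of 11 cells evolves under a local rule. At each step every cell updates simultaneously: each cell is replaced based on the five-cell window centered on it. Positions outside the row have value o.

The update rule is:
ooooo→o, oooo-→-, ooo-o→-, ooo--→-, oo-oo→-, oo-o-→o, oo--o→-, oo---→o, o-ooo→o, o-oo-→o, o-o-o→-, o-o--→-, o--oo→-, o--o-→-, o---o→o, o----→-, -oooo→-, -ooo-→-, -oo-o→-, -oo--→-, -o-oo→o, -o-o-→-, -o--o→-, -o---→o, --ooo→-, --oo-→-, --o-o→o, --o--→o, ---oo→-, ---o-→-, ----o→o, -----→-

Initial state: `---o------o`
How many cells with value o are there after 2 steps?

oo-oo---o--
---o-oo-o--
count of o: 4

4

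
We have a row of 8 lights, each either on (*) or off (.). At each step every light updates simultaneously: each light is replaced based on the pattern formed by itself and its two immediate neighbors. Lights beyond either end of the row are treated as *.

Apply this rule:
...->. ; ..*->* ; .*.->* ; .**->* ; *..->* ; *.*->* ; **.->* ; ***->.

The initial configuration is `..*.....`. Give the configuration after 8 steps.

*......*

step 1: ****...*
step 2: ...**.**
step 3: *.*****.
step 4: ***...**
step 5: ..**.**.
step 6: ********
step 7: ........
step 8: *......*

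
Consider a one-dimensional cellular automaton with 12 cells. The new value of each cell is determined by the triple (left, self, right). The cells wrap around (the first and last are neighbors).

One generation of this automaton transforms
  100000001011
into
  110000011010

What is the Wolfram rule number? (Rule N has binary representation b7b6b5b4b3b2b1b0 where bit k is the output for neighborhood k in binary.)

position 11: 111 → 0  (bit 7 = 0)
position 0: 110 → 1  (bit 6 = 1)
position 9: 101 → 0  (bit 5 = 0)
position 1: 100 → 1  (bit 4 = 1)
position 10: 011 → 1  (bit 3 = 1)
position 8: 010 → 1  (bit 2 = 1)
position 7: 001 → 1  (bit 1 = 1)
position 2: 000 → 0  (bit 0 = 0)
bits b7..b0 = 01011110 = 94

94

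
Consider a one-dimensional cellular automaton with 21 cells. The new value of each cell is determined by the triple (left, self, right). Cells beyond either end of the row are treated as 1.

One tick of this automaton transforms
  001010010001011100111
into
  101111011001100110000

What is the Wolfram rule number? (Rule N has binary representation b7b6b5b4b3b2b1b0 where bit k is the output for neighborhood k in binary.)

116

position 14: 111 → 0  (bit 7 = 0)
position 15: 110 → 1  (bit 6 = 1)
position 3: 101 → 1  (bit 5 = 1)
position 0: 100 → 1  (bit 4 = 1)
position 13: 011 → 0  (bit 3 = 0)
position 2: 010 → 1  (bit 2 = 1)
position 1: 001 → 0  (bit 1 = 0)
position 9: 000 → 0  (bit 0 = 0)
bits b7..b0 = 01110100 = 116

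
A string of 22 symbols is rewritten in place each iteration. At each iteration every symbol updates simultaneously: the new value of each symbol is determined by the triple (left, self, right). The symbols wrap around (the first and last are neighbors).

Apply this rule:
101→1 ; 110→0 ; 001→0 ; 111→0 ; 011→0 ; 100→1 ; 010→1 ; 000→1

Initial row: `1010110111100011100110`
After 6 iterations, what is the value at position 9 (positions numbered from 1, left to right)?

0

iteration 1: 1111001000011000010001
iteration 2: 0000101111000111011100
iteration 3: 1110110000110000100011
iteration 4: 0001001110001110111000
iteration 5: 1101100001100001000111
iteration 6: 0010011100011101110000
position 9 holds 0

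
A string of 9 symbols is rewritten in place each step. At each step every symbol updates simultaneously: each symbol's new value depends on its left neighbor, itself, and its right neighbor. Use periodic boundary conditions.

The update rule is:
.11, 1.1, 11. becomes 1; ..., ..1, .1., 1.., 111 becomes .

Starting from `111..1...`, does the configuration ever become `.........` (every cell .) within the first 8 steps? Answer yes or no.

yes

1.1......
.1.......
.........
all cells are . at step 3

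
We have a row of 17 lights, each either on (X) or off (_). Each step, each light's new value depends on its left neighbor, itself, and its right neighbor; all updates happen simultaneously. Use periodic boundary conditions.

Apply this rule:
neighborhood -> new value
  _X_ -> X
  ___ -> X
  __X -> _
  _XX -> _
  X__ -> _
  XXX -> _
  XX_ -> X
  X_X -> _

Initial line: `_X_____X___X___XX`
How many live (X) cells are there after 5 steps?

_X_XXX_X_X_X_X__X
_X___X_X_X_X_X__X
_X_X_X_X_X_X_X__X
_X_X_X_X_X_X_X__X  (fixed point — unchanged through step 5)
count of X: 8

8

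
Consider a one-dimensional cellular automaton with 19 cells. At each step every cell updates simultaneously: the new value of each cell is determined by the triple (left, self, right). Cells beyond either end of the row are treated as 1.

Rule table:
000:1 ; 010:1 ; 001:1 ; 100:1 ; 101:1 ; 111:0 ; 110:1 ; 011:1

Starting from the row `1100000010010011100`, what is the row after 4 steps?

1100000000000011100

0111111111111110111
1100000000000011100
0111111111111110111  (repeats step 1; period 2)
step 4: 1100000000000011100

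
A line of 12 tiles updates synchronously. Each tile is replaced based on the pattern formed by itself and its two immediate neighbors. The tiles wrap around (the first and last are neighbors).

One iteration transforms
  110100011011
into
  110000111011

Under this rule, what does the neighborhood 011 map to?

At position 7 the neighborhood is 011; the next row has 1 there.

1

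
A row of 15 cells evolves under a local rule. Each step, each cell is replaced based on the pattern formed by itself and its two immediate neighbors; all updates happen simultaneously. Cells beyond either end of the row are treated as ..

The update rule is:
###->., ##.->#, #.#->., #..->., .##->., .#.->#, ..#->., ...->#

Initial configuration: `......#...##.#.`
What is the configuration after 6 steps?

#####.#.#..#.#.
....#.#.#..#.#.
###.#.#.#..#.#.
..#.#.#.#..#.#.
#.#.#.#.#..#.#.
#.#.#.#.#..#.#.

#.#.#.#.#..#.#.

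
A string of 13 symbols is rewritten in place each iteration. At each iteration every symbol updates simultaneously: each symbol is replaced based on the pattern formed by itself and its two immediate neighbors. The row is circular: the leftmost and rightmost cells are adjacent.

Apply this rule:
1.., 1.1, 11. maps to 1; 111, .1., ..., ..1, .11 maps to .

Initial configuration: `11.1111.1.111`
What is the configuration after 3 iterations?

...11...11.1.

.11...11.1...
..11...11.1..
...11...11.1.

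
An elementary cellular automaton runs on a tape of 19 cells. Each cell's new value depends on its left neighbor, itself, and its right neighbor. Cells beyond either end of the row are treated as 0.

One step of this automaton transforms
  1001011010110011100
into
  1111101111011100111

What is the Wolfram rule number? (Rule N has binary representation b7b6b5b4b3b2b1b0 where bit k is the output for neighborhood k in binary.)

119

position 15: 111 → 0  (bit 7 = 0)
position 6: 110 → 1  (bit 6 = 1)
position 4: 101 → 1  (bit 5 = 1)
position 1: 100 → 1  (bit 4 = 1)
position 5: 011 → 0  (bit 3 = 0)
position 0: 010 → 1  (bit 2 = 1)
position 2: 001 → 1  (bit 1 = 1)
position 18: 000 → 1  (bit 0 = 1)
bits b7..b0 = 01110111 = 119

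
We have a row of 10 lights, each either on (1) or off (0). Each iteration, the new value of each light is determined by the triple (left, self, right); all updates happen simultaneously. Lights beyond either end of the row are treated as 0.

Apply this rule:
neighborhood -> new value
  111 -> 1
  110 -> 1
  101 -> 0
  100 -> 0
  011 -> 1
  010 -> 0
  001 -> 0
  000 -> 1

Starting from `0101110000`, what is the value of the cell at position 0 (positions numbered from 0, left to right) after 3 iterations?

1

iteration 1: 0001110111
iteration 2: 1101110111
iteration 3: 1101110111
position 0 holds 1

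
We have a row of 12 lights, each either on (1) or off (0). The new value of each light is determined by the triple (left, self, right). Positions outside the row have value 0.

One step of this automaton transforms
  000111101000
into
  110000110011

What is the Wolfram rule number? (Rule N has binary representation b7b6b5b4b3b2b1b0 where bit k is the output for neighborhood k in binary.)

position 4: 111 → 0  (bit 7 = 0)
position 6: 110 → 1  (bit 6 = 1)
position 7: 101 → 1  (bit 5 = 1)
position 9: 100 → 0  (bit 4 = 0)
position 3: 011 → 0  (bit 3 = 0)
position 8: 010 → 0  (bit 2 = 0)
position 2: 001 → 0  (bit 1 = 0)
position 0: 000 → 1  (bit 0 = 1)
bits b7..b0 = 01100001 = 97

97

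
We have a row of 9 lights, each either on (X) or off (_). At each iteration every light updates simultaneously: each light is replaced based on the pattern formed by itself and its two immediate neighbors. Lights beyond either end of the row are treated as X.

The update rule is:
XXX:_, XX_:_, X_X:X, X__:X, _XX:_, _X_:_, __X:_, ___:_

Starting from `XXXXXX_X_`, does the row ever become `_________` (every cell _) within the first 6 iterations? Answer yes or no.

no

______X_X
X______X_
_X______X
X_X______
_X_X_____
X_X_X____
iteration 6 is X_X_X____, still not uniform _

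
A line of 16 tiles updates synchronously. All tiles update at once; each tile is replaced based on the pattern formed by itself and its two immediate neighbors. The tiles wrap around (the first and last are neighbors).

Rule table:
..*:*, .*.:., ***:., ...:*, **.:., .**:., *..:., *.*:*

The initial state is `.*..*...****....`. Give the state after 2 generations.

*..*..**.....***
..*..*...****...

..*..*...****...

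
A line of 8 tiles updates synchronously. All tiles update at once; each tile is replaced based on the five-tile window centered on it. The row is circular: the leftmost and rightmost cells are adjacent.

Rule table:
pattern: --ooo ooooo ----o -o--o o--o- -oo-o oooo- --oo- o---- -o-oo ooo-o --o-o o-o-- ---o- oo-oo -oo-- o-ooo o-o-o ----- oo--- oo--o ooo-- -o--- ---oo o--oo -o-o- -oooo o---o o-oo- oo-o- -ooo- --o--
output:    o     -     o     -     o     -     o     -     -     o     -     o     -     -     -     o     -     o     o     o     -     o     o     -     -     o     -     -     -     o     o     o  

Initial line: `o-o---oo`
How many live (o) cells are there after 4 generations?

-o-o--oo
ooo-----
oooo-oo-
--o-----
count of o: 1

1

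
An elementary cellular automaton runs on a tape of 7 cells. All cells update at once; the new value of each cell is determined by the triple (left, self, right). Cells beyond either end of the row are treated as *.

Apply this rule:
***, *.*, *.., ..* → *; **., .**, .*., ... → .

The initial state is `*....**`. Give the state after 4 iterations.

*.**.*.

iteration 1: .*..*.*
iteration 2: *.**.*.
iteration 3: .*..*.*  (repeats iteration 1; period 2)
iteration 4: *.**.*.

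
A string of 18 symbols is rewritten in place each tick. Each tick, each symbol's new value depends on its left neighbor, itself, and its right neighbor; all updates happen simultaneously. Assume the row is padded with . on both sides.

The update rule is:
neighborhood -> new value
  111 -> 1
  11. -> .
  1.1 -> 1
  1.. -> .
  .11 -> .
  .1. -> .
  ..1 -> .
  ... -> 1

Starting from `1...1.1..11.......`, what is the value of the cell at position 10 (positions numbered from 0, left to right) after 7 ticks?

.

tick 1: ..1..1......111111
tick 2: 1......1111..1111.
tick 3: ..1111..11....11..
tick 4: 1..11......11....1
tick 5: ......1111....11..
tick 6: 11111..11..11....1
tick 7: .111..........11..
position 10 holds .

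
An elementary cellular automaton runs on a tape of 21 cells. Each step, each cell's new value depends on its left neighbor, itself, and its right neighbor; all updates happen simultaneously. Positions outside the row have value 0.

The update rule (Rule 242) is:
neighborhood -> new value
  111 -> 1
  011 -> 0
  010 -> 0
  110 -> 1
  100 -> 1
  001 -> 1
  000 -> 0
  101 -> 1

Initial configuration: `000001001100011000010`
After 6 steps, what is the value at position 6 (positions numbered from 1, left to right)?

1

step 1: 000010110110101100101
step 2: 000101011011010111010
step 3: 001010101101101011101
step 4: 010101010110110101110
step 5: 101010101011011010111
step 6: 010101010101101101011
position 6 holds 1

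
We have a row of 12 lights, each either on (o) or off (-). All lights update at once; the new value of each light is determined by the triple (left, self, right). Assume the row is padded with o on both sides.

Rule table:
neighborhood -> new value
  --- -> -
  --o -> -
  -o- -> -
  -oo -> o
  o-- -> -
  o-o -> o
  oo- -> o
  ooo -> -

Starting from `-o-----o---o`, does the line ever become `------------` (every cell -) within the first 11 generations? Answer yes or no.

o----------o
o----------o  (fixed point — unchanged through generation 11)
generation 11 is o----------o, still not uniform -

no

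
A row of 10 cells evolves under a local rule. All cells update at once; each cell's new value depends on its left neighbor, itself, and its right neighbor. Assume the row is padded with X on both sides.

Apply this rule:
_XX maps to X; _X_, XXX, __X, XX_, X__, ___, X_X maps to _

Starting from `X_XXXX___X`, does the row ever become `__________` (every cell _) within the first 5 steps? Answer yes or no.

step 1: __X______X
step 2: _________X
step 3: _________X  (fixed point — unchanged through step 5)
step 5 is _________X, still not uniform _

no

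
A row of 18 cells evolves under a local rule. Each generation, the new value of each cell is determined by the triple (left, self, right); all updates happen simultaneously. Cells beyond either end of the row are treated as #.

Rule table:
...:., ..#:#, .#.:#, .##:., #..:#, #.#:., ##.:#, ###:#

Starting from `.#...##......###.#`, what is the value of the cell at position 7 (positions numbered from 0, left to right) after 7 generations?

.##.#.##....#.##..
..#.#..##..##..###
###.###.###.###.##
###..##..##..##..#
#####.###.###.###.
#####..##..##..##.
#######.###.###.#.
position 7 holds .

.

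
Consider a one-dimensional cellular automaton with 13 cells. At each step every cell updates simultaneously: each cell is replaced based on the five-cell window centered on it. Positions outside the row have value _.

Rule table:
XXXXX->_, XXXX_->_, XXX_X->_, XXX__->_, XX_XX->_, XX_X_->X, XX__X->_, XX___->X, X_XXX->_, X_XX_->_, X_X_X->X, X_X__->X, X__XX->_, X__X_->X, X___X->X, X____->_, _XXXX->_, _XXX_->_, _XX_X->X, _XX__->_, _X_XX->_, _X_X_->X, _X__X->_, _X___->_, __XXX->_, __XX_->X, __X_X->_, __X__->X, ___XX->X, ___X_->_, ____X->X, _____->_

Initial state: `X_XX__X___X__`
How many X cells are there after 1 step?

step 1: _____XX_X_X__
count of X: 4

4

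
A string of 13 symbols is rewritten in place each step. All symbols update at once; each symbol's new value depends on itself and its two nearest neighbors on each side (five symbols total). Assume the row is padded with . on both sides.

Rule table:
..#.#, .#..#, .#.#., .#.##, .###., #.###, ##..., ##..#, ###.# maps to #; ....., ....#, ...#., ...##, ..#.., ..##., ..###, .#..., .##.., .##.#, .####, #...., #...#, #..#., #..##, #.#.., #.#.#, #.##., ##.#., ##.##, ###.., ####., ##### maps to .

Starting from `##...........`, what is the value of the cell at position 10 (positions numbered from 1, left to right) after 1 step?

.

step 1: ..#..........
position 10 holds .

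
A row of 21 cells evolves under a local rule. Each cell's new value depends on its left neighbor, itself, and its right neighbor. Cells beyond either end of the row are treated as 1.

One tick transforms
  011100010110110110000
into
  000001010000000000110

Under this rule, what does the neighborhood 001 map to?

0

At position 6 the neighborhood is 001; the next row has 0 there.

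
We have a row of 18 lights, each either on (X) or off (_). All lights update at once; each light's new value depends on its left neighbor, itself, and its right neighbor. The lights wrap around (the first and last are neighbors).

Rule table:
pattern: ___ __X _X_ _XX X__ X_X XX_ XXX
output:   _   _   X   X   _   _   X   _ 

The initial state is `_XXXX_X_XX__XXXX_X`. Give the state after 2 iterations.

_X__X_X_XX__X__X_X
_X__X_X_XX__X__X_X

_X__X_X_XX__X__X_X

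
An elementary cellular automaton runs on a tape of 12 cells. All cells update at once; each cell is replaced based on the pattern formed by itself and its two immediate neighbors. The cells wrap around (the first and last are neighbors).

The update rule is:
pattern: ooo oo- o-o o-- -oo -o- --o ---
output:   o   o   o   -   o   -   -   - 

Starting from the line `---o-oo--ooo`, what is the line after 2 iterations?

----ooo--ooo

----ooo--ooo
----ooo--ooo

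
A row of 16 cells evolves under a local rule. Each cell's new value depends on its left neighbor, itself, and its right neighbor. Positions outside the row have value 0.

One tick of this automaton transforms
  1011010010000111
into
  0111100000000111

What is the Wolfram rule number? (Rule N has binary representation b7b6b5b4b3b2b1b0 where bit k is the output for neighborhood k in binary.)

232

position 14: 111 → 1  (bit 7 = 1)
position 3: 110 → 1  (bit 6 = 1)
position 1: 101 → 1  (bit 5 = 1)
position 6: 100 → 0  (bit 4 = 0)
position 2: 011 → 1  (bit 3 = 1)
position 0: 010 → 0  (bit 2 = 0)
position 7: 001 → 0  (bit 1 = 0)
position 10: 000 → 0  (bit 0 = 0)
bits b7..b0 = 11101000 = 232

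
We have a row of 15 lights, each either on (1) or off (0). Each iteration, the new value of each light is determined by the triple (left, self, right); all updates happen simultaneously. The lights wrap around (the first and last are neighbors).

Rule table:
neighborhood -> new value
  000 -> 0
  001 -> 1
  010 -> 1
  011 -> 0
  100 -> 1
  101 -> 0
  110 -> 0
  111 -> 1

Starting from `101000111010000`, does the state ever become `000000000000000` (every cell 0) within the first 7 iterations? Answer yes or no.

no

101101010011001
000001011100110
000011001011001
100100111000111
011111010101011
001110010101000
010101110101100
iteration 7 is 010101110101100, still not uniform 0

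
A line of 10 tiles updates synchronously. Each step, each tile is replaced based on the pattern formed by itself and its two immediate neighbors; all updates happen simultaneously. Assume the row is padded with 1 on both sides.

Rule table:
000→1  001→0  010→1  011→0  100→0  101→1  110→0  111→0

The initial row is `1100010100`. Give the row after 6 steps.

1001110000

step 1: 0001011100
step 2: 0101100000
step 3: 1110001110
step 4: 0000100001
step 5: 0110101100
step 6: 1001110000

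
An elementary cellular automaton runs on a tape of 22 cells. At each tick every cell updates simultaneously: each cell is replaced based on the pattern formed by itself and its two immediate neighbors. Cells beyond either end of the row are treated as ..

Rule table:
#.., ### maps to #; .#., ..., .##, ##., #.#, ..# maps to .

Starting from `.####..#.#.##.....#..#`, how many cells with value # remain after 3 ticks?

..##.#.......#.....#..
......#.......#.....#.
.......#.......#.....#
count of #: 3

3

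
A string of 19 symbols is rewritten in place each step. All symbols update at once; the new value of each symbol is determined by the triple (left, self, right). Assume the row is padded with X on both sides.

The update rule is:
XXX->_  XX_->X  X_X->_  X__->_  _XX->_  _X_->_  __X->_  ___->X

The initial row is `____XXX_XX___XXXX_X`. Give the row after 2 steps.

_XX___X__X_X____X__
__X_X________XX____

__X_X________XX____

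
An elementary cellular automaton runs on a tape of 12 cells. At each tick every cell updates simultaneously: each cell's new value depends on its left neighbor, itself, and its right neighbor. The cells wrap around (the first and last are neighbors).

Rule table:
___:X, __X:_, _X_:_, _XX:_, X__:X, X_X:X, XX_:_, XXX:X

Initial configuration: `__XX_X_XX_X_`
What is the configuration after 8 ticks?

tick 1: X___X_X__X_X
tick 2: _XX__X_X__X_
tick 3: ___X__X_X__X
tick 4: XX__X__X_X__
tick 5: __X__X__X_X_
tick 6: X__X__X__X_X
tick 7: _X__X__X__X_
tick 8: __X__X__X__X

__X__X__X__X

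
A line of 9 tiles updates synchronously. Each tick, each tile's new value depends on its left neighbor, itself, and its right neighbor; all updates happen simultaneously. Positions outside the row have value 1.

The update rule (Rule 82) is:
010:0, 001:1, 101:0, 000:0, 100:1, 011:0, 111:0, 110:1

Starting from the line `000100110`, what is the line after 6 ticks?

101011010
100001000
110010101
011100000
000110001
101011010

101011010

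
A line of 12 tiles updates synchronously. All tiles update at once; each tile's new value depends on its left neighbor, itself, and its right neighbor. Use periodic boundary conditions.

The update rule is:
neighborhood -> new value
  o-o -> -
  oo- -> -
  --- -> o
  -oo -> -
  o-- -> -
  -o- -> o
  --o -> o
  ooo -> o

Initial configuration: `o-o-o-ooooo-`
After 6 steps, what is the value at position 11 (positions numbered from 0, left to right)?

o-o-o--ooo--
o-o-o-o-o--o
--o-o-o-o-o-
ooo-o-o-o-o-
-o--o-o-o-o-
oo-oo-o-o-o-
position 11 holds -

-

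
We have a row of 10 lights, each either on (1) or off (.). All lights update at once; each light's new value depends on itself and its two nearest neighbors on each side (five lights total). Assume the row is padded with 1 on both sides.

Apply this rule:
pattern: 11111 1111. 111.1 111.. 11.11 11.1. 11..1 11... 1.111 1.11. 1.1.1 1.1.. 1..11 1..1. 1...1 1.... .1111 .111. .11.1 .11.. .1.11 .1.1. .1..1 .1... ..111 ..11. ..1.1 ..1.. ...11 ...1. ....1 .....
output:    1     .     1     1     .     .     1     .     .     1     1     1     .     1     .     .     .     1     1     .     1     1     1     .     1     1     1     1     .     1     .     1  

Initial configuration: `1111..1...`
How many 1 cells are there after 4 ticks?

2

11.1111...
.1....1...
.1...11...
.1...1....
count of 1: 2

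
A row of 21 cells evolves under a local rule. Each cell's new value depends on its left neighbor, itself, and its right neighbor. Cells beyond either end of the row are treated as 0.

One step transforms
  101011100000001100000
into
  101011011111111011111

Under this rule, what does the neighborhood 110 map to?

0

At position 6 the neighborhood is 110; the next row has 0 there.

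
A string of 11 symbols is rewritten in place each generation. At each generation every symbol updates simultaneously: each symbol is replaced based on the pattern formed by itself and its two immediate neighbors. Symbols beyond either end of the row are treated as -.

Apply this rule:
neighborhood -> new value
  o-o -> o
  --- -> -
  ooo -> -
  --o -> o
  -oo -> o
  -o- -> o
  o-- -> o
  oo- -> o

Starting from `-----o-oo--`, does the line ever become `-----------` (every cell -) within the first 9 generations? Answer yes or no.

generation 1: ----oooooo-
generation 2: ---oo----oo
generation 3: --oooo--ooo
generation 4: -oo--oooo-o
generation 5: oooooo--ooo
generation 6: o----oooo-o
generation 7: oo--oo--ooo
generation 8: ooooooooo-o
generation 9: o-------ooo
generation 9 is o-------ooo, still not uniform -

no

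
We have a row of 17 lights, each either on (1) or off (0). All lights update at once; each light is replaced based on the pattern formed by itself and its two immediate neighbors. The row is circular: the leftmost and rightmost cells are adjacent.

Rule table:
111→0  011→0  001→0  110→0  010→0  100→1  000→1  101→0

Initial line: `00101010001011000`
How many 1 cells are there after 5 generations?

generation 1: 10000001100000111
generation 2: 01111100011110000
generation 3: 00000011000001111
generation 4: 11111000111100000
generation 5: 00000110000011110
count of 1: 6

6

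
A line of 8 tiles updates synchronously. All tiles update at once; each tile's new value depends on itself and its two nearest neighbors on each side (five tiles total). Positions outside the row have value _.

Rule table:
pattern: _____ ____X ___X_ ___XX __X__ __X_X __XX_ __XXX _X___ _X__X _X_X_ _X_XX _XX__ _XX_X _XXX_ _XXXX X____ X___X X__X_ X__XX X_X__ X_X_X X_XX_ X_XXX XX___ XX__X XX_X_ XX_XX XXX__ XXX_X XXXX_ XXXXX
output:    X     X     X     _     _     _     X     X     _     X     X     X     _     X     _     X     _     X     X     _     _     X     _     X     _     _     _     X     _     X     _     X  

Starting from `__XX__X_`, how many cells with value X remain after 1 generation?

X_X__X__
count of X: 3

3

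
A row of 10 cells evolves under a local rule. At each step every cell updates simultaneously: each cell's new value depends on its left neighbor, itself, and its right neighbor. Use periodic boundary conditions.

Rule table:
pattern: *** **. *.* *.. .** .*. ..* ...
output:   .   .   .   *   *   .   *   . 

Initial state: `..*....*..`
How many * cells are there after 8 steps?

2

.*.*..*.*.
*...**...*
.*.**.*.**
...*....*.
..*.*..*.*
**...**...
*.*.**.*.*
....*....*
count of *: 2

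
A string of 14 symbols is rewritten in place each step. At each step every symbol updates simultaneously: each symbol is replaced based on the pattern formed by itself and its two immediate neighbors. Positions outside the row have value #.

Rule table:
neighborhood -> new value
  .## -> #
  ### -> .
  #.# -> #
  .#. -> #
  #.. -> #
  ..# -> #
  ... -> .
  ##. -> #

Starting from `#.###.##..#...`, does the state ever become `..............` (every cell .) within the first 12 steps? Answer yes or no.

yes

###.########.#
..###......###
###.##....##..
..#####..#####
###...####....
..##.##..##..#
##############
..............
all cells are . at step 8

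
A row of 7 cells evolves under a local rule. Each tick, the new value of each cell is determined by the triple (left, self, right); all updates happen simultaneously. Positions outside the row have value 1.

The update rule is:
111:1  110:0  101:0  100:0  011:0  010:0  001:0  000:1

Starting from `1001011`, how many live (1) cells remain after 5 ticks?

0000001
0111100
0011000
0000010
0111000
count of 1: 3

3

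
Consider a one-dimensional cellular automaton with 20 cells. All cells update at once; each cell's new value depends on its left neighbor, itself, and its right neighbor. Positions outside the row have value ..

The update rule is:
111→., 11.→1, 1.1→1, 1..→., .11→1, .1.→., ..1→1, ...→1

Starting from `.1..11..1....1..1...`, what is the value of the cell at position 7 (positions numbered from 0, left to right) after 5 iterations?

1..111.1..111..1..11
..11.11..11.1.1..111
1111111.1111.1..11.1
1.....111..11..1111.
..11111.1.111.11..1.
position 7 holds .

.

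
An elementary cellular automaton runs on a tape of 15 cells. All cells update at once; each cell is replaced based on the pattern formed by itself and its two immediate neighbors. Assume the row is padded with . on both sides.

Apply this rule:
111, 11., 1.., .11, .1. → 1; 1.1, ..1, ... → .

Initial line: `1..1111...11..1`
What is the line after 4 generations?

11.11111..111.1
11.111111.111.1
11.111111.111.1  (fixed point — unchanged through generation 4)

11.111111.111.1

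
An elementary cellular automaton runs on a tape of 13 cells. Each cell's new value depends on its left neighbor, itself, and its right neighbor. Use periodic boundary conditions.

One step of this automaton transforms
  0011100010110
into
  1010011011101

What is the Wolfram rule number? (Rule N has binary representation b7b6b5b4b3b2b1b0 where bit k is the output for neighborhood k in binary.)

position 3: 111 → 0  (bit 7 = 0)
position 4: 110 → 0  (bit 6 = 0)
position 9: 101 → 1  (bit 5 = 1)
position 5: 100 → 1  (bit 4 = 1)
position 2: 011 → 1  (bit 3 = 1)
position 8: 010 → 1  (bit 2 = 1)
position 1: 001 → 0  (bit 1 = 0)
position 0: 000 → 1  (bit 0 = 1)
bits b7..b0 = 00111101 = 61

61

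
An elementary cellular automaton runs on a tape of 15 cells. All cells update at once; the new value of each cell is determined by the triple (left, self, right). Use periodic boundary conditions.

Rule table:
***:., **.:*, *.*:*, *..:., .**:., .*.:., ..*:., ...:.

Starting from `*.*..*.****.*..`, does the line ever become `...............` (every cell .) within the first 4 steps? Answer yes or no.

.*....*...**...
...........*...
...............
all cells are . at step 3

yes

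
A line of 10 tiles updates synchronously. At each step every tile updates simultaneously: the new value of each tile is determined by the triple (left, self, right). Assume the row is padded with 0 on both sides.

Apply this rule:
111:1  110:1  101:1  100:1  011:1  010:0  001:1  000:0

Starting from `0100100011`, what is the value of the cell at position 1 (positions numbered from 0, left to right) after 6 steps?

1

1011010111
0111101111
1111111111
1111111111  (fixed point — unchanged through step 6)
position 1 holds 1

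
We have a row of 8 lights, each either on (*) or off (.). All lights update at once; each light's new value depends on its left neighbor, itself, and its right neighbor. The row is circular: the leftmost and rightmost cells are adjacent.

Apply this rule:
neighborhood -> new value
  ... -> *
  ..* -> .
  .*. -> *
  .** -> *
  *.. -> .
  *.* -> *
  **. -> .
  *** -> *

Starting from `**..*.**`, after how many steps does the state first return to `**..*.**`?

8

*...****
..*.****
..*****.
*.****..
*****...
****..*.
***...**
**..*.**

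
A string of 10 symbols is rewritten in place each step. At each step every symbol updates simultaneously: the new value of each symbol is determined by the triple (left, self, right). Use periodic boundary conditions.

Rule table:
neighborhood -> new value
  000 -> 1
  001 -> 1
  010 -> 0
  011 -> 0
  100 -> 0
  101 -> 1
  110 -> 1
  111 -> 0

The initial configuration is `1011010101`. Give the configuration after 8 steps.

1101101010
0110110101
1011011010
0101101101
1010110110
0101011011
1010101101
1101010110

1101010110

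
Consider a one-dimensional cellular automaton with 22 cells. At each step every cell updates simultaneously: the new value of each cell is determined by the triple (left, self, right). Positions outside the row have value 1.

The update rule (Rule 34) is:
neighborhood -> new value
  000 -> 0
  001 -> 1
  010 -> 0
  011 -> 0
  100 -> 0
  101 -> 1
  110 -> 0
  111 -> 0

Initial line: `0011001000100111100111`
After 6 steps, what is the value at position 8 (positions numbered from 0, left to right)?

0100010001001000001000
1000100010010000010001
0001000100100000100010
0010001001000001000101
0100010010000010001010
1000100100000100010101
position 8 holds 0

0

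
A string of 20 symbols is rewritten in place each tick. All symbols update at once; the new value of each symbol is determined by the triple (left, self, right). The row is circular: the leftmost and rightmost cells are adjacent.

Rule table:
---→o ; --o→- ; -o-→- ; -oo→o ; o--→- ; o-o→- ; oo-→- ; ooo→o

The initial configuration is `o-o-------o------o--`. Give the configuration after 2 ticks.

----ooooo---oooo----
ooo-oooo--o-ooo--ooo

ooo-oooo--o-ooo--ooo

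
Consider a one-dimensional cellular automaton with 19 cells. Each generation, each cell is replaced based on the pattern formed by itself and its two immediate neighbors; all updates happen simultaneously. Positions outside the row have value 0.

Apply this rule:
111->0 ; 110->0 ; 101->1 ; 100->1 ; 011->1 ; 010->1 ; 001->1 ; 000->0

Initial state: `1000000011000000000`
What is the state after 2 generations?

1100000110100000000
1010001101110000000

1010001101110000000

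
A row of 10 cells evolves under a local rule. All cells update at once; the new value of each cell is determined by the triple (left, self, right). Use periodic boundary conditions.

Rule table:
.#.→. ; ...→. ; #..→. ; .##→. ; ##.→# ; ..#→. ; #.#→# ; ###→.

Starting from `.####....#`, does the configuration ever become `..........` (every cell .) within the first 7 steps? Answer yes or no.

yes

#...#.....
..........
all cells are . at step 2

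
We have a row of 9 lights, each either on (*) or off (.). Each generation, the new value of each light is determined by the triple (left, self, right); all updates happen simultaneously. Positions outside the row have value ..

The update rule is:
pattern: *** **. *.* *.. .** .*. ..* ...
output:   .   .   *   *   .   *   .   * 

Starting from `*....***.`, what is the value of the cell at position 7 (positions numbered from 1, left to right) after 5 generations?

****....*
....***.*
***....**
...***...
**....***
position 7 holds *

*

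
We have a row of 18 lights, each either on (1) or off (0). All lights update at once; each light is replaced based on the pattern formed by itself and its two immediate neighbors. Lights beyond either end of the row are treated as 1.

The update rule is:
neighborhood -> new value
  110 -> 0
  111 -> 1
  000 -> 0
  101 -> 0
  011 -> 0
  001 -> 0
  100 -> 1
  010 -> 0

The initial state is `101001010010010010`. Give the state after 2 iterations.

iteration 1: 000100001001001000
iteration 2: 100010000100100100

100010000100100100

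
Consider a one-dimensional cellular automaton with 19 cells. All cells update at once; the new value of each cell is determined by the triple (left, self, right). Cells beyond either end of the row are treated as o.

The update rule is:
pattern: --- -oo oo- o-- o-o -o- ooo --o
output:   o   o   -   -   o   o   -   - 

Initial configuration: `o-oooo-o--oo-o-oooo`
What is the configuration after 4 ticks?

tick 1: -oo---oo--o-oooo---
tick 2: oo--o-o---ooo----o-
tick 3: ----ooo-o-o---oo-oo
tick 4: -oo-o--oooo-o-o-oo-

-oo-o--oooo-o-o-oo-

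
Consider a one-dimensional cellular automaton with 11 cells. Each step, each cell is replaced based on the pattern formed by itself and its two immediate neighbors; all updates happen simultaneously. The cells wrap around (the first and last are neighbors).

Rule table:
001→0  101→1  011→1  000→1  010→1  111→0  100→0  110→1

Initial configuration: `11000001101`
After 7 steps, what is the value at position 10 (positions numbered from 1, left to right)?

0

step 1: 01011101111
step 2: 11110111001
step 3: 00011101001
step 4: 01010111001
step 5: 11111101001
step 6: 00000111001
step 7: 01110101001
position 10 holds 0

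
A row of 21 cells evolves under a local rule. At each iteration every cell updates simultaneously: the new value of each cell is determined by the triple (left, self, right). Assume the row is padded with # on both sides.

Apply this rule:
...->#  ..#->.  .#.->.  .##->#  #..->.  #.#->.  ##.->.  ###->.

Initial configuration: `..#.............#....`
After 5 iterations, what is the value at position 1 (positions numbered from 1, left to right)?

.

....###########...##.
.##.#...........#.#..
.#....#########......
...##.#.........####.
.#.#....#######.#....
position 1 holds .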